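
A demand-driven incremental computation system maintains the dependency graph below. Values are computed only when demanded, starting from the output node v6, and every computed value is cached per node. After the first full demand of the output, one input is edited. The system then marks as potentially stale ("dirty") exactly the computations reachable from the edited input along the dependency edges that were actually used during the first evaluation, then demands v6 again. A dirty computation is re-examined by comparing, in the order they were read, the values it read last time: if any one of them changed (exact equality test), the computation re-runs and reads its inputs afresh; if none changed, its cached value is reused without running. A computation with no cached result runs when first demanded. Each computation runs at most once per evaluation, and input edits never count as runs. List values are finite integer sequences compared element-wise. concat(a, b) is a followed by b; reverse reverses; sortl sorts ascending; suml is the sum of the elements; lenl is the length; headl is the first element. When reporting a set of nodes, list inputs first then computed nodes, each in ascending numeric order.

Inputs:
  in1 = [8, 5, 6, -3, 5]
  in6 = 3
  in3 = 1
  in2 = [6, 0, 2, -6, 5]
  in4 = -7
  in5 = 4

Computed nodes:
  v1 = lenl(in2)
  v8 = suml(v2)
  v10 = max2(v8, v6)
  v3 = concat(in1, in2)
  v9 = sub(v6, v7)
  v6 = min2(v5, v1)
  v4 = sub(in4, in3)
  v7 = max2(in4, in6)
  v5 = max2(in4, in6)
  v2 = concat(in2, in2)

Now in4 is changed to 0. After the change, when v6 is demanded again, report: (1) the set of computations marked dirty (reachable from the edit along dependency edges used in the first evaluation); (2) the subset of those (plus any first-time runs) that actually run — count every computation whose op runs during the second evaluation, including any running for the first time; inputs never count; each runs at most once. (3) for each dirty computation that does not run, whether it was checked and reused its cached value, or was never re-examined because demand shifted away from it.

First evaluation (everything demanded from the output):
  v1 = lenl([6, 0, 2, -6, 5]) = 5
  v5 = max2(-7, 3) = 3
  v6 = min2(3, 5) = 3

Propagation after the edit:
  v5: runs — in4 -7->0; result 3 (same value as before).
  v6: checked — values it read are unchanged (v5 unchanged, v1 unchanged); reused cached 3 without running.

Key observation: the change is absorbed at v5 — it re-runs but produces the same value, and the output's value is unchanged.

Marked dirty: v5, v6.
Computations that run: v5 — 1 in total.
Checked but reused from cache: v6.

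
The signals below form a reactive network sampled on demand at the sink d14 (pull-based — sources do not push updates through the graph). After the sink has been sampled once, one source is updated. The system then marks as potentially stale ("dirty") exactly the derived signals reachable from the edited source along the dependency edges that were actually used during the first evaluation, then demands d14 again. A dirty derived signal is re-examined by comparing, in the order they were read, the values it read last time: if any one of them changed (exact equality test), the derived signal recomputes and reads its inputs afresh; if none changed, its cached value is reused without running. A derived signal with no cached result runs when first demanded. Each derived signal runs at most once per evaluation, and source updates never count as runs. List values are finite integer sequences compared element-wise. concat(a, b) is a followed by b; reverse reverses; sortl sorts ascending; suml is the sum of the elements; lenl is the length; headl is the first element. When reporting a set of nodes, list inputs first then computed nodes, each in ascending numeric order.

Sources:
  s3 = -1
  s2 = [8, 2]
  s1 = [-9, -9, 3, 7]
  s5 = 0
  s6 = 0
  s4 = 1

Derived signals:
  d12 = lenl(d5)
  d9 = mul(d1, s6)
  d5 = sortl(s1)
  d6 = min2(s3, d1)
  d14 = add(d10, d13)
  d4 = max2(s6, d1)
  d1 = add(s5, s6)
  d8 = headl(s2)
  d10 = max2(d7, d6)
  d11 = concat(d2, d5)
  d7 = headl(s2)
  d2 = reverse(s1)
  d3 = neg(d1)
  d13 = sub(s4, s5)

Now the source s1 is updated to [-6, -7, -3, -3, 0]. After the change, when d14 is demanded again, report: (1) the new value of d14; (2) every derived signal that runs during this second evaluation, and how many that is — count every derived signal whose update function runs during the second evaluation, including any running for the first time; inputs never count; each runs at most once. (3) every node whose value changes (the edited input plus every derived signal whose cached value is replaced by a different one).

d14 now evaluates to 9.
Run set: none (0 run).
Changed values: s1.
The important point: nothing the output needs ever reads s1, so the edit is invisible to it.

Initial pass — values computed on the first demand:
  d1 = add(0, 0) = 0
  d6 = min2(-1, 0) = -1
  d7 = headl([8, 2]) = 8
  d10 = max2(8, -1) = 8
  d13 = sub(1, 0) = 1
  d14 = add(8, 1) = 9

Second demand — change propagation:
  no demanded computation ever read s1, so the edit dirties nothing and nothing runs.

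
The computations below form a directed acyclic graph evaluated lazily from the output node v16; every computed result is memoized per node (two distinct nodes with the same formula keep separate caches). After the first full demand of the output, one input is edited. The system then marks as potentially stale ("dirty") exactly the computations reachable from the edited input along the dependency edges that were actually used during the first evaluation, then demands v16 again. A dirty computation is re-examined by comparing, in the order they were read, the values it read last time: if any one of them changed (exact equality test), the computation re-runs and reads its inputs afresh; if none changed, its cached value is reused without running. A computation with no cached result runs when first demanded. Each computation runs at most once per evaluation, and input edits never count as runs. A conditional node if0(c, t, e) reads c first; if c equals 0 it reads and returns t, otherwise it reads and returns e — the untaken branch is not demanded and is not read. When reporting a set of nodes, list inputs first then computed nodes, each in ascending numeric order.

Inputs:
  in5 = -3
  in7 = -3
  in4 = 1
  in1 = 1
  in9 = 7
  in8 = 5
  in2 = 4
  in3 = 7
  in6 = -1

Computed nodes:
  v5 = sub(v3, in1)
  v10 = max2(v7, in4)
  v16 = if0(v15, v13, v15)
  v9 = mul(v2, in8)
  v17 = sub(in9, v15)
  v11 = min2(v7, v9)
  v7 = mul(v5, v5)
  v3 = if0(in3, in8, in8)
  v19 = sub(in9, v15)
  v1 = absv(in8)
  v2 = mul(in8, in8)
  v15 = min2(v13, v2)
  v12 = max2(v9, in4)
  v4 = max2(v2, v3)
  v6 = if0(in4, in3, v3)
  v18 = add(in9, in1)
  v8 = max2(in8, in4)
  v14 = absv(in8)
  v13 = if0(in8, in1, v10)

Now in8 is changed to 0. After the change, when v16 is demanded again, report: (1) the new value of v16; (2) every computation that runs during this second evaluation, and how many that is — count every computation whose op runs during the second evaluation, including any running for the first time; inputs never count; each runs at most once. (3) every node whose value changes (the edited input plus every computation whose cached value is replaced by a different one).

Demanding v16 again yields 1.
4 computations run: v2, v13, v15, v16.
The nodes whose values change: in8, v2, v13, v15, v16.
Note the branch switch — demand abandons v3, v5, v7, v10, which are never re-examined.

First demand of the output computes:
  v2 = mul(5, 5) = 25
  v3 = if0(in3=7 -> else branch in8) = 5
  v5 = sub(5, 1) = 4
  v7 = mul(4, 4) = 16
  v10 = max2(16, 1) = 16
  v13 = if0(in8=5 -> else branch v10) = 16
  v15 = min2(16, 25) = 16
  v16 = if0(v15=16 -> else branch v15) = 16

After the edit, cleaning proceeds:
  v2: a read changed (in8 5->0; in8 5->0) — executes, giving 0.
  v3: stays stale; no demand reaches it after the flip.
  v5: stays stale; no demand reaches it after the flip.
  v7: stays stale; no demand reaches it after the flip.
  v10: stays stale; no demand reaches it after the flip.
  v13: a read changed (in8 5->0) — executes, giving 1.
  v15: a read changed (v13 16->1; v2 25->0) — executes, giving 0.
  v16: a read changed (v15 16->0; v15 16->0) — executes, giving 1.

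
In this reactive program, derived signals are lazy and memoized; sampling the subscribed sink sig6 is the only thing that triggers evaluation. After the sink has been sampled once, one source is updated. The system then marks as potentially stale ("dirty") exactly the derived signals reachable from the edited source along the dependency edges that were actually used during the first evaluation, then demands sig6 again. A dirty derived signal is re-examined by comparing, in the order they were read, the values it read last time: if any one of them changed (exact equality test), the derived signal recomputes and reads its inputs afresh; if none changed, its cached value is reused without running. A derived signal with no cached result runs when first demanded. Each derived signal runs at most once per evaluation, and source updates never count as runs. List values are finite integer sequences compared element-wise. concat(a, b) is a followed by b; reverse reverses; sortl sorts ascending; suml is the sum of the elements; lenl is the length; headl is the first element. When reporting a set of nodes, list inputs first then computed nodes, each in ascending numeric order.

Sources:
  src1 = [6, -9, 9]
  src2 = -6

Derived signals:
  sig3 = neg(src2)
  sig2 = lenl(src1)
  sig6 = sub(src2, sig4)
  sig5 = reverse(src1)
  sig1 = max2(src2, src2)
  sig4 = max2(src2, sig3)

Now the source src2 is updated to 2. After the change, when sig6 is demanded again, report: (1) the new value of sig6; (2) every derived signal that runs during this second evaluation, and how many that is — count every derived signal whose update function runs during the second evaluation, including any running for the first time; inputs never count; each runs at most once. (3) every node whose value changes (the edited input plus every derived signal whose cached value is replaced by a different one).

Demanding sig6 again yields 0.
3 derived signals run: sig3, sig4, sig6.
The nodes whose values change: src2, sig3, sig4, sig6.

First demand of the output computes:
  sig3 = neg(-6) = 6
  sig4 = max2(-6, 6) = 6
  sig6 = sub(-6, 6) = -12

After the edit, cleaning proceeds:
  sig3: a read changed (src2 -6->2) — executes, giving -2.
  sig4: a read changed (src2 -6->2; sig3 6->-2) — executes, giving 2.
  sig6: a read changed (src2 -6->2; sig4 6->2) — executes, giving 0.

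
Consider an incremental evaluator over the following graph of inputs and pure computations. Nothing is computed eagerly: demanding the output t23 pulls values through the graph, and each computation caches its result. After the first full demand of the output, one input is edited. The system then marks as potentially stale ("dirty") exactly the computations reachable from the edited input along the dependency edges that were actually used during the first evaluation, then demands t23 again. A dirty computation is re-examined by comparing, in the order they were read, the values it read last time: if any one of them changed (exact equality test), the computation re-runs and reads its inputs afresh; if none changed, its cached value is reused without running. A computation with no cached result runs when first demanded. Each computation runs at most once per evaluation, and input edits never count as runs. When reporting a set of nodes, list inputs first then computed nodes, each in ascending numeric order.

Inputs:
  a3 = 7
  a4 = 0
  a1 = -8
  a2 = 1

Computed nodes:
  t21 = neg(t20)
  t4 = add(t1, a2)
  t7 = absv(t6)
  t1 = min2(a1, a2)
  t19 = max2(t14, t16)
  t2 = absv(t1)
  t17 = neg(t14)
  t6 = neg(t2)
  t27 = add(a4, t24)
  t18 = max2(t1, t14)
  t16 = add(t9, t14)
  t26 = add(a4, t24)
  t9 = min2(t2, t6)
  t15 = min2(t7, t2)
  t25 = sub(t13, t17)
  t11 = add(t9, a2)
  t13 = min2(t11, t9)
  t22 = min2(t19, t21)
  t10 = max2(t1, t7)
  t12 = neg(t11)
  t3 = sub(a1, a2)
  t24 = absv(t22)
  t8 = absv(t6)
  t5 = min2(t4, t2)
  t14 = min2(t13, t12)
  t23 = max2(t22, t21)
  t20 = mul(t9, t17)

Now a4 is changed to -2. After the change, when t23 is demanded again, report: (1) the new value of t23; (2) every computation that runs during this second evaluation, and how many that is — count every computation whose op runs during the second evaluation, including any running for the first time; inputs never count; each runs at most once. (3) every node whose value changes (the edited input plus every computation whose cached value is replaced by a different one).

t23 now evaluates to 64.
Run set: none (0 run).
Changed values: a4.
The important point: nothing the output needs ever reads a4, so the edit is invisible to it.

Initial pass — values computed on the first demand:
  t1 = min2(-8, 1) = -8
  t2 = absv(-8) = 8
  t6 = neg(8) = -8
  t9 = min2(8, -8) = -8
  t11 = add(-8, 1) = -7
  t12 = neg(-7) = 7
  t13 = min2(-7, -8) = -8
  t14 = min2(-8, 7) = -8
  t16 = add(-8, -8) = -16
  t17 = neg(-8) = 8
  t19 = max2(-8, -16) = -8
  t20 = mul(-8, 8) = -64
  t21 = neg(-64) = 64
  t22 = min2(-8, 64) = -8
  t23 = max2(-8, 64) = 64

Second demand — change propagation:
  no demanded computation ever read a4, so the edit dirties nothing and nothing runs.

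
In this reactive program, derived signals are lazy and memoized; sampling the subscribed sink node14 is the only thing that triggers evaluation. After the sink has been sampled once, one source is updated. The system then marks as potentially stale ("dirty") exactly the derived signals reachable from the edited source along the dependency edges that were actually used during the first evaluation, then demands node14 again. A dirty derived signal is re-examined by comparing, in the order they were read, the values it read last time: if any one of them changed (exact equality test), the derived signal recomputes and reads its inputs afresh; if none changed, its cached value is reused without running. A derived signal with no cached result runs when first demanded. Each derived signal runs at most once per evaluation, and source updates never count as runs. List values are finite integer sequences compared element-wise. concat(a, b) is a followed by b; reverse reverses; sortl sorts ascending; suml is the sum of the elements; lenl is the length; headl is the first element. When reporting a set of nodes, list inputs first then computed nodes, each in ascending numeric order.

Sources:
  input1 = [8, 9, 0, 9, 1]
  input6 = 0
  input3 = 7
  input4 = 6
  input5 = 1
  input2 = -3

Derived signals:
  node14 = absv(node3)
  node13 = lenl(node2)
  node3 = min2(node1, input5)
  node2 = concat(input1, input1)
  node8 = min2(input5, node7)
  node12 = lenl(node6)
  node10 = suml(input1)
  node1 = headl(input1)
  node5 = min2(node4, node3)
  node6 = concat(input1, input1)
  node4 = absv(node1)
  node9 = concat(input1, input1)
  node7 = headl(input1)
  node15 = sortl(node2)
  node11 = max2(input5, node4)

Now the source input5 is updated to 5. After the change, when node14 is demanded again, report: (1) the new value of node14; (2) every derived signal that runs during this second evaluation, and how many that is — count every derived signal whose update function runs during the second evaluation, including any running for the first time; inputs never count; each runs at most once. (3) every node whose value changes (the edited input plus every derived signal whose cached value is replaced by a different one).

First demand of the output computes:
  node1 = headl([8, 9, 0, 9, 1]) = 8
  node3 = min2(8, 1) = 1
  node14 = absv(1) = 1

After the edit, cleaning proceeds:
  node3: a read changed (input5 1->5) — executes, giving 5.
  node14: a read changed (node3 1->5) — executes, giving 5.

Demanding node14 again yields 5.
2 derived signals run: node3, node14.
The nodes whose values change: input5, node3, node14.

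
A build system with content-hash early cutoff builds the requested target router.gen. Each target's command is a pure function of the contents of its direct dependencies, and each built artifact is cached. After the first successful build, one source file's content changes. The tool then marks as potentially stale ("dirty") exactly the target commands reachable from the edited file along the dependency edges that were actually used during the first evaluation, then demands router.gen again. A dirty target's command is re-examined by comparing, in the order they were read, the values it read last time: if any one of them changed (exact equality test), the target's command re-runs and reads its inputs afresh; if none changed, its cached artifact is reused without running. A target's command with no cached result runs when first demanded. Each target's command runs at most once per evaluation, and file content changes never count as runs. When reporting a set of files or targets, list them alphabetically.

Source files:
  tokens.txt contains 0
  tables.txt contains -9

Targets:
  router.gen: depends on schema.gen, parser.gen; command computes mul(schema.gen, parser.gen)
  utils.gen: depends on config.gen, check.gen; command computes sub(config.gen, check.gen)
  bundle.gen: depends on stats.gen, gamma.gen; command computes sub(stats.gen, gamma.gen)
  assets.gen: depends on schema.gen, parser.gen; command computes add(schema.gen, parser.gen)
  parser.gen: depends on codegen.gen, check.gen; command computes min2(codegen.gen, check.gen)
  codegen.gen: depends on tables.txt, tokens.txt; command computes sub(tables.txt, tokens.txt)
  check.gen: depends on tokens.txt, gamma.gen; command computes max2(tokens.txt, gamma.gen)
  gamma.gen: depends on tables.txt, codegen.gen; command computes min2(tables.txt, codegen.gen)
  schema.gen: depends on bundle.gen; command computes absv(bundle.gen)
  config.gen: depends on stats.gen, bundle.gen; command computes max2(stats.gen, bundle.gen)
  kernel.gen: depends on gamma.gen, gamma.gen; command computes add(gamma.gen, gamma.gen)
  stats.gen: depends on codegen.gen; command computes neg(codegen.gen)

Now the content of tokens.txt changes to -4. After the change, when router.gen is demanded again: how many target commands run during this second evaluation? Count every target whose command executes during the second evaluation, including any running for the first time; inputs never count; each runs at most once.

First evaluation (everything demanded from the output):
  codegen.gen = sub(-9, 0) = -9
  gamma.gen = min2(-9, -9) = -9
  check.gen = max2(0, -9) = 0
  parser.gen = min2(-9, 0) = -9
  stats.gen = neg(-9) = 9
  bundle.gen = sub(9, -9) = 18
  schema.gen = absv(18) = 18
  router.gen = mul(18, -9) = -162

Propagation after the edit:
  codegen.gen: runs — tokens.txt 0->-4; result -5.
  gamma.gen: runs — codegen.gen -9->-5; result -9 (same value as before).
  check.gen: runs — tokens.txt 0->-4; result -4.
  parser.gen: runs — codegen.gen -9->-5; check.gen 0->-4; result -5.
  stats.gen: runs — codegen.gen -9->-5; result 5.
  bundle.gen: runs — stats.gen 9->5; result 14.
  schema.gen: runs — bundle.gen 18->14; result 14.
  router.gen: runs — schema.gen 18->14; parser.gen -9->-5; result -70.

Target commands that run: bundle.gen, check.gen, codegen.gen, gamma.gen, parser.gen, router.gen, schema.gen, stats.gen — 8 in total.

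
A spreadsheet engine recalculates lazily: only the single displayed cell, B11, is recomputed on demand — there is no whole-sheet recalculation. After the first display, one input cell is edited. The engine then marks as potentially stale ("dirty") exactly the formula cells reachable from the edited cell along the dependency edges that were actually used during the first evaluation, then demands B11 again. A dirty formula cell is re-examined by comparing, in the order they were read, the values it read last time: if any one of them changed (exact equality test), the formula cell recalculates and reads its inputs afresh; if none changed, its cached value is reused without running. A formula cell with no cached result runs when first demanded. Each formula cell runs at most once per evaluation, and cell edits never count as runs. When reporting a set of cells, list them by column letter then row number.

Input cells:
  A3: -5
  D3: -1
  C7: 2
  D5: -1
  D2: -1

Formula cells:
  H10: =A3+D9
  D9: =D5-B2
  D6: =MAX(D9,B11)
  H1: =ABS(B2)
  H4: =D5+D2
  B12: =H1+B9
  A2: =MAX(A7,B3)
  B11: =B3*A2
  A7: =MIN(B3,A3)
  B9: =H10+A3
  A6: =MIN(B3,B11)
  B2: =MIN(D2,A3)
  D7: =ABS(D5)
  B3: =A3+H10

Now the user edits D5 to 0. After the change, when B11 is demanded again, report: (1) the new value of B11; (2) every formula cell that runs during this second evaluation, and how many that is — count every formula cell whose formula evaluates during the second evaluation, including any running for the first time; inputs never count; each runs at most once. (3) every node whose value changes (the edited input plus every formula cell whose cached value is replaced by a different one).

First evaluation (everything demanded from the output):
  B2 = MIN(-1, -5) = -5
  D9 = -1 - -5 = 4
  H10 = -5 + 4 = -1
  B3 = -5 + -1 = -6
  A7 = MIN(-6, -5) = -6
  A2 = MAX(-6, -6) = -6
  B11 = -6 * -6 = 36

Propagation after the edit:
  D9: runs — D5 -1->0; result 5.
  H10: runs — D9 4->5; result 0.
  B3: runs — H10 -1->0; result -5.
  A7: runs — B3 -6->-5; result -5.
  A2: runs — A7 -6->-5; B3 -6->-5; result -5.
  B11: runs — B3 -6->-5; A2 -6->-5; result 25.

New value of B11: 25.
Formula cells that run: A2, A7, B3, B11, D9, H10 — 6 in total.
Values that change: A2, A7, B3, B11, D5, D9, H10.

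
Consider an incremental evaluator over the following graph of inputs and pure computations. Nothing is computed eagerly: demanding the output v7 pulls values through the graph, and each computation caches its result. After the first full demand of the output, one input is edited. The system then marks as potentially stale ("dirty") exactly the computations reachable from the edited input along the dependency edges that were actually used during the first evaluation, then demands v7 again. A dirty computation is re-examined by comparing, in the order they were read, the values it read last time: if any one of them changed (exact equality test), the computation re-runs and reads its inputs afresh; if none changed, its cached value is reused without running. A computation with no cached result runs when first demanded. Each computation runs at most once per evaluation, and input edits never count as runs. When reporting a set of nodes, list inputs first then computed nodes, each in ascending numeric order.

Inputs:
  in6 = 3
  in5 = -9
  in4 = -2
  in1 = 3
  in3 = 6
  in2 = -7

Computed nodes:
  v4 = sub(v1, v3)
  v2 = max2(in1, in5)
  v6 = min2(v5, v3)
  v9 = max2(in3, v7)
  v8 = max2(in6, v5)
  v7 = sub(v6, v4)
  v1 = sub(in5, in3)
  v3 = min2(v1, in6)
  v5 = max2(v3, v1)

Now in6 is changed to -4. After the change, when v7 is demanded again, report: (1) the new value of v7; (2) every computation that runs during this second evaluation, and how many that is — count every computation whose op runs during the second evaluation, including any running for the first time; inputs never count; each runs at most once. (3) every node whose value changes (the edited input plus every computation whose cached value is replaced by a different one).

v7 now evaluates to -15.
Run set: v3 (1 run).
Changed values: in6.
The important point: v3 recomputes to an identical value, and the output ends up unchanged.

Initial pass — values computed on the first demand:
  v1 = sub(-9, 6) = -15
  v3 = min2(-15, 3) = -15
  v4 = sub(-15, -15) = 0
  v5 = max2(-15, -15) = -15
  v6 = min2(-15, -15) = -15
  v7 = sub(-15, 0) = -15

Second demand — change propagation:
  v3: re-runs because in6 3->-4; new result -15 (unchanged).
  v4: re-examined; everything it read last time is the same (v1 unchanged, v3 unchanged) — cache 0 kept, no run.
  v5: re-examined; everything it read last time is the same (v3 unchanged, v1 unchanged) — cache -15 kept, no run.
  v6: re-examined; everything it read last time is the same (v5 unchanged, v3 unchanged) — cache -15 kept, no run.
  v7: re-examined; everything it read last time is the same (v6 unchanged, v4 unchanged) — cache -15 kept, no run.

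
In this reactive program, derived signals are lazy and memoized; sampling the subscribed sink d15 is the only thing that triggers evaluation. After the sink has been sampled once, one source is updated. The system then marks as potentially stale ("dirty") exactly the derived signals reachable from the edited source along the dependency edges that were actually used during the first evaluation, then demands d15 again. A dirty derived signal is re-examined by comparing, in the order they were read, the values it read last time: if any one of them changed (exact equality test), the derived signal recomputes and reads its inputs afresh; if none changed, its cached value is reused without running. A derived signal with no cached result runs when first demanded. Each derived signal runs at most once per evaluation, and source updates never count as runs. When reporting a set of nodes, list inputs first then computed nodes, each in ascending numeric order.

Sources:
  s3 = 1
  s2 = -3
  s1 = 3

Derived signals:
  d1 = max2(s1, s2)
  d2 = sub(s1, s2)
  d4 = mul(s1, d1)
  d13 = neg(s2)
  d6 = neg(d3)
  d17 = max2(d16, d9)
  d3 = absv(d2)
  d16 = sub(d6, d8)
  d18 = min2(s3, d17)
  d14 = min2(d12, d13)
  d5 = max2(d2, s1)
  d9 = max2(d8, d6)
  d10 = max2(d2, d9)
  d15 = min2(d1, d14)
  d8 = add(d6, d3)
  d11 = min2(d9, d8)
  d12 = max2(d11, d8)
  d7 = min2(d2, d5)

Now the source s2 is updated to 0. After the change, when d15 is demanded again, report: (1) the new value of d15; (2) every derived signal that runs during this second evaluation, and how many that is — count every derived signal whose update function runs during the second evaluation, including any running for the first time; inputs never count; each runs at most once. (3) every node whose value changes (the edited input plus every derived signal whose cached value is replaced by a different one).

First demand of the output computes:
  d1 = max2(3, -3) = 3
  d2 = sub(3, -3) = 6
  d3 = absv(6) = 6
  d6 = neg(6) = -6
  d8 = add(-6, 6) = 0
  d9 = max2(0, -6) = 0
  d11 = min2(0, 0) = 0
  d12 = max2(0, 0) = 0
  d13 = neg(-3) = 3
  d14 = min2(0, 3) = 0
  d15 = min2(3, 0) = 0

After the edit, cleaning proceeds:
  d1: a read changed (s2 -3->0) — executes, giving 3 — identical to its old value.
  d2: a read changed (s2 -3->0) — executes, giving 3.
  d3: a read changed (d2 6->3) — executes, giving 3.
  d6: a read changed (d3 6->3) — executes, giving -3.
  d8: a read changed (d6 -6->-3; d3 6->3) — executes, giving 0 — identical to its old value.
  d9: a read changed (d6 -6->-3) — executes, giving 0 — identical to its old value.
  d11: dirty, but its reads are unchanged (d9 unchanged, d8 unchanged); cached 0 stands.
  d12: dirty, but its reads are unchanged (d11 unchanged, d8 unchanged); cached 0 stands.
  d13: a read changed (s2 -3->0) — executes, giving 0.
  d14: a read changed (d13 3->0) — executes, giving 0 — identical to its old value.
  d15: dirty, but its reads are unchanged (d1 unchanged, d14 unchanged); cached 0 stands.

Note where the cutoff bites: d11 is checked, finds nothing changed, and keeps its cache.

Demanding d15 again yields 0.
8 derived signals run: d1, d2, d3, d6, d8, d9, d13, d14.
The nodes whose values change: s2, d2, d3, d6, d13.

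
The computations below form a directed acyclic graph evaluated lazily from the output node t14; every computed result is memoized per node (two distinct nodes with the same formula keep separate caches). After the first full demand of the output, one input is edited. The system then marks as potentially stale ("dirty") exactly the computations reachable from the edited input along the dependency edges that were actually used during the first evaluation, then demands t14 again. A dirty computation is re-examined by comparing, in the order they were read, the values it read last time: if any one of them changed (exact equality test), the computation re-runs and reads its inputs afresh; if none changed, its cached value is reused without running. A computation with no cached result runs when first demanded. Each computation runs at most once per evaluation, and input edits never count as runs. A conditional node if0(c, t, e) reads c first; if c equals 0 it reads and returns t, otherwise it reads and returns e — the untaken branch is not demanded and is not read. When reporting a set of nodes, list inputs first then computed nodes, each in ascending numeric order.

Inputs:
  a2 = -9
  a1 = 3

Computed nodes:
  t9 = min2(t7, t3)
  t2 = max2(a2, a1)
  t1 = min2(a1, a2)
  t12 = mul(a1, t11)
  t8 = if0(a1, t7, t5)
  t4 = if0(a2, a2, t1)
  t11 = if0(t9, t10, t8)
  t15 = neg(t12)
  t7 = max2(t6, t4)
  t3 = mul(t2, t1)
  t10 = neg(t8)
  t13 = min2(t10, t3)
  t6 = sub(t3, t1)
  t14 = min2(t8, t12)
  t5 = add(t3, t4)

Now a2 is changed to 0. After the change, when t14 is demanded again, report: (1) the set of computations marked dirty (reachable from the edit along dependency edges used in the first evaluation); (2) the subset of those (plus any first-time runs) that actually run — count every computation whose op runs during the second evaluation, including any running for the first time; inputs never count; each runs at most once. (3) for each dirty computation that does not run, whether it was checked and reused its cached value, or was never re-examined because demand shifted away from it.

First demand of the output computes:
  t1 = min2(3, -9) = -9
  t2 = max2(-9, 3) = 3
  t3 = mul(3, -9) = -27
  t4 = if0(a2=-9 -> else branch t1) = -9
  t5 = add(-27, -9) = -36
  t6 = sub(-27, -9) = -18
  t7 = max2(-18, -9) = -9
  t8 = if0(a1=3 -> else branch t5) = -36
  t9 = min2(-9, -27) = -27
  t11 = if0(t9=-27 -> else branch t8) = -36
  t12 = mul(3, -36) = -108
  t14 = min2(-36, -108) = -108

After the edit, cleaning proceeds:
  t1: a read changed (a2 -9->0) — executes, giving 0.
  t2: a read changed (a2 -9->0) — executes, giving 3 — identical to its old value.
  t3: a read changed (t1 -9->0) — executes, giving 0.
  t4: a read changed (a2 -9->0; t1 -9->0) — executes, giving 0.
  t5: a read changed (t3 -27->0; t4 -9->0) — executes, giving 0.
  t6: a read changed (t3 -27->0; t1 -9->0) — executes, giving 0.
  t7: a read changed (t6 -18->0; t4 -9->0) — executes, giving 0.
  t8: a read changed (t5 -36->0) — executes, giving 0.
  t9: a read changed (t7 -9->0; t3 -27->0) — executes, giving 0.
  t10: had never run; runs now, result 0.
  t11: a read changed (t9 -27->0; t8 -36->0) — executes, giving 0.
  t12: a read changed (t11 -36->0) — executes, giving 0.
  t14: a read changed (t8 -36->0; t12 -108->0) — executes, giving 0.

Note the branch switch — t10 had no cache and runs now for the first time.

The edit dirties: t1, t2, t3, t4, t5, t6, t7, t8, t9, t11, t12, t14.
13 computations run: t1, t2, t3, t4, t5, t6, t7, t8, t9, t10, t11, t12, t14.
No dirty computation escaped a run.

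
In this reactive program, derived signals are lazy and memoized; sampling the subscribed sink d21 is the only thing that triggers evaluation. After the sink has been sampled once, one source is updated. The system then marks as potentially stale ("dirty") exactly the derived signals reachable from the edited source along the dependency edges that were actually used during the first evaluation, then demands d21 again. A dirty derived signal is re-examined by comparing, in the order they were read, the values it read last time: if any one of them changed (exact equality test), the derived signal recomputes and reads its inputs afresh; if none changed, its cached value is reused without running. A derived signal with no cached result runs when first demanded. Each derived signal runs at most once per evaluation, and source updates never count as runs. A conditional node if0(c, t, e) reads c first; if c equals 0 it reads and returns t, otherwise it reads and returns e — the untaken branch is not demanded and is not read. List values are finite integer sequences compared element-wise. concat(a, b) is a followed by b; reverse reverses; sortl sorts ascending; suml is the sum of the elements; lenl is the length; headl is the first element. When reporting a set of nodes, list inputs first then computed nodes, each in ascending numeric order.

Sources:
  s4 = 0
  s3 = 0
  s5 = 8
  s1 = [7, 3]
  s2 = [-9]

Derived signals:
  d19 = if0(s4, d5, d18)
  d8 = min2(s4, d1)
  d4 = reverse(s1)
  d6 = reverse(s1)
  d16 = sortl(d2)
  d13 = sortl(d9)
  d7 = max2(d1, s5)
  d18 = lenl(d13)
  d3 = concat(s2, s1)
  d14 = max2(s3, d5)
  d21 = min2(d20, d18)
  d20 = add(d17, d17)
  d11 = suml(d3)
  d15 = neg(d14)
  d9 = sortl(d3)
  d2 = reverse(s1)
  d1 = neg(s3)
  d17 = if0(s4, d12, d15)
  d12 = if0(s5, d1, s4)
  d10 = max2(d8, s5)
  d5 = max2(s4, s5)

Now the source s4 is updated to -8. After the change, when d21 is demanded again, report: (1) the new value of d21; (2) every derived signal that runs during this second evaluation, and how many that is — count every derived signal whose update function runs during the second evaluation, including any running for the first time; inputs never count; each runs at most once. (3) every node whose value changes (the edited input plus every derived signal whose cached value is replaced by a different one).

First demand of the output computes:
  d3 = concat([-9], [7, 3]) = [-9, 7, 3]
  d9 = sortl([-9, 7, 3]) = [-9, 3, 7]
  d12 = if0(s5=8 -> else branch s4) = 0
  d13 = sortl([-9, 3, 7]) = [-9, 3, 7]
  d17 = if0(s4=0 -> then branch d12) = 0
  d18 = lenl([-9, 3, 7]) = 3
  d20 = add(0, 0) = 0
  d21 = min2(0, 3) = 0

After the edit, cleaning proceeds:
  d5: had never run; runs now, result 8.
  d12: stays stale; no demand reaches it after the flip.
  d14: had never run; runs now, result 8.
  d15: had never run; runs now, result -8.
  d17: a read changed (s4 0->-8) — executes, giving -8.
  d20: a read changed (d17 0->-8; d17 0->-8) — executes, giving -16.
  d21: a read changed (d20 0->-16) — executes, giving -16.

Note the branch switch — demand abandons d12, which is never re-examined.

Demanding d21 again yields -16.
6 derived signals run: d5, d14, d15, d17, d20, d21.
The nodes whose values change: s4, d17, d20, d21.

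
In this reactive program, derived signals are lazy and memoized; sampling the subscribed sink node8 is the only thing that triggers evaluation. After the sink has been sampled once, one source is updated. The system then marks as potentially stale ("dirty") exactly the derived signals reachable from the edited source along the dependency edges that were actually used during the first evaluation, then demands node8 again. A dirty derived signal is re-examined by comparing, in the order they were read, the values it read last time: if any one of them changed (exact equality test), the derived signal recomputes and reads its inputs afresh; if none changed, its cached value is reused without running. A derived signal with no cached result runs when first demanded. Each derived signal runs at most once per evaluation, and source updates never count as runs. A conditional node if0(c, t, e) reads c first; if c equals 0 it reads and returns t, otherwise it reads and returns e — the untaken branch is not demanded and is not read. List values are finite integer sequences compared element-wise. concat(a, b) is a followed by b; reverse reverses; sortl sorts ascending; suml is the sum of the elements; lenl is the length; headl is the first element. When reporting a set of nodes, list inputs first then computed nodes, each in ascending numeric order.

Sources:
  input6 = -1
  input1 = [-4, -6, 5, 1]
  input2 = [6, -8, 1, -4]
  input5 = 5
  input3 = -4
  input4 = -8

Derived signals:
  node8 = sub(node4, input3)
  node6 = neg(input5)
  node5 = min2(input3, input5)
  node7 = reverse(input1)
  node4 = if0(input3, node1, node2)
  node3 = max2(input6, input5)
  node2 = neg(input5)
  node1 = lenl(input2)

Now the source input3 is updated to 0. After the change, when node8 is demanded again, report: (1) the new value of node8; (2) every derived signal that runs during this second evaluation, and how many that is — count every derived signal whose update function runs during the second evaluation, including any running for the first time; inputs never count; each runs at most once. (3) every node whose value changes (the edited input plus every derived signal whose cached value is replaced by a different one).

Demanding node8 again yields 4.
3 derived signals run: node1, node4, node8.
The nodes whose values change: input3, node4, node8.
Note the branch switch — node1 had no cache and runs now for the first time.

First demand of the output computes:
  node2 = neg(5) = -5
  node4 = if0(input3=-4 -> else branch node2) = -5
  node8 = sub(-5, -4) = -1

After the edit, cleaning proceeds:
  node1: had never run; runs now, result 4.
  node4: a read changed (input3 -4->0) — executes, giving 4.
  node8: a read changed (node4 -5->4; input3 -4->0) — executes, giving 4.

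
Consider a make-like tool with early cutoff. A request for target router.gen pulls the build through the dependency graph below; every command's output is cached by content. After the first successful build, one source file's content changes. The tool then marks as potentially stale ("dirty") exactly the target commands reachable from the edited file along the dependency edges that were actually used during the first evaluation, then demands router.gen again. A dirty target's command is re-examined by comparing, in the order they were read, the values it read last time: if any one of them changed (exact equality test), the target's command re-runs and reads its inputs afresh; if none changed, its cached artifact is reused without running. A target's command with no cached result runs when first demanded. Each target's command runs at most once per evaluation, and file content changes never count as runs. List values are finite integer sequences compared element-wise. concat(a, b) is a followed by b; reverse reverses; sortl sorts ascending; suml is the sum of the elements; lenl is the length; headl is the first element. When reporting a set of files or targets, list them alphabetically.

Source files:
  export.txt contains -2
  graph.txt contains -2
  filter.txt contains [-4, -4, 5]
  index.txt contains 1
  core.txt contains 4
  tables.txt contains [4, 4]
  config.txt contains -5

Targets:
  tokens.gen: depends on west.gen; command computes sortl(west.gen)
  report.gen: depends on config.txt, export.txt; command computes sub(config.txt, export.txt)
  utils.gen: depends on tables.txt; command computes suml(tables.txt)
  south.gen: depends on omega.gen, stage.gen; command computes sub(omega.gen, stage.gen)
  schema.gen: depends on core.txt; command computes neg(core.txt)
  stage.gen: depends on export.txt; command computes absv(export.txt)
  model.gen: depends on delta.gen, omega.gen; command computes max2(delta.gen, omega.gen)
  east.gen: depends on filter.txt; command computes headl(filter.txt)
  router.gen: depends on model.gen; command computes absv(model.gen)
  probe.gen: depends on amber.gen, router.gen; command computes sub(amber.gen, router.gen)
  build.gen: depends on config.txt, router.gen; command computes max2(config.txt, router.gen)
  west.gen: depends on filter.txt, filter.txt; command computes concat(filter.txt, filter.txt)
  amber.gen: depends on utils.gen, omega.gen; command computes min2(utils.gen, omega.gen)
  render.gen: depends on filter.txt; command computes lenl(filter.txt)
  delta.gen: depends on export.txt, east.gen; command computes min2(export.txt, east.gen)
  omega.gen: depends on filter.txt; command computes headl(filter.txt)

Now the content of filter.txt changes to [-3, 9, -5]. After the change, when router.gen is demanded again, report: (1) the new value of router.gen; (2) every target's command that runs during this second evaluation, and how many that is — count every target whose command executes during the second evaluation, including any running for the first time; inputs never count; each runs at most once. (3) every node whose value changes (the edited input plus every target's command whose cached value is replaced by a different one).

Demanding router.gen again yields 3.
5 target commands run: delta.gen, east.gen, model.gen, omega.gen, router.gen.
The nodes whose values change: delta.gen, east.gen, filter.txt, model.gen, omega.gen, router.gen.

First demand of the output computes:
  east.gen = headl([-4, -4, 5]) = -4
  delta.gen = min2(-2, -4) = -4
  omega.gen = headl([-4, -4, 5]) = -4
  model.gen = max2(-4, -4) = -4
  router.gen = absv(-4) = 4

After the edit, cleaning proceeds:
  east.gen: a read changed (filter.txt [-4, -4, 5]->[-3, 9, -5]) — executes, giving -3.
  delta.gen: a read changed (east.gen -4->-3) — executes, giving -3.
  omega.gen: a read changed (filter.txt [-4, -4, 5]->[-3, 9, -5]) — executes, giving -3.
  model.gen: a read changed (delta.gen -4->-3; omega.gen -4->-3) — executes, giving -3.
  router.gen: a read changed (model.gen -4->-3) — executes, giving 3.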